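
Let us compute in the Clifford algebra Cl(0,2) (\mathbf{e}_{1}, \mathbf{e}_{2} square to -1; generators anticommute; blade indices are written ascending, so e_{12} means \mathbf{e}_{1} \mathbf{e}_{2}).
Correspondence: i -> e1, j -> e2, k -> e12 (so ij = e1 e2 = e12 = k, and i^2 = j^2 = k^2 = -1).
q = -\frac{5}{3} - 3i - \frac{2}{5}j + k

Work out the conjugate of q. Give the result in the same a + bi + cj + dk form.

In blades: q = -\frac{5}{3} - 3 e_{1} - \frac{2}{5} e_{2} + e_{12}.
Conjugation here is Clifford conjugation: the scalar is fixed and the grade-1 and grade-2 blades all flip sign, giving -\frac{5}{3} + 3 e_{1} + \frac{2}{5} e_{2} - e_{12}; translating back:
Answer: -\frac{5}{3} + 3i + \frac{2}{5}j - k


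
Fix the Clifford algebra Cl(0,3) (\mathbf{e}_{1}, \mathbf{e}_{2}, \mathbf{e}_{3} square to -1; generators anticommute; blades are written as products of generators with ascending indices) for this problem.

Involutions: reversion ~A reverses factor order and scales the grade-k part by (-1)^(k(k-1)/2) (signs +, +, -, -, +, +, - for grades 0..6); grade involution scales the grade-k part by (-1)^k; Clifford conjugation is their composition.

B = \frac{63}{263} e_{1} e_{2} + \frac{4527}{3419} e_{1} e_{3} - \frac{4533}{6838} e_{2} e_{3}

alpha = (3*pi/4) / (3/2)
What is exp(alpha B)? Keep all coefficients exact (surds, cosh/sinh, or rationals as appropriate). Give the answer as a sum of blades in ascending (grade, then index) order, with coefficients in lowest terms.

B^2 term by term: the squares give (\frac{63}{263})^2*(e_{1} e_{2})^2 + (\frac{4527}{3419})^2*(e_{1} e_{3})^2 + (-\frac{4533}{6838})^2*(e_{2} e_{3})^2 = \frac{3969}{69169}*(-1) + \frac{20493729}{11689561}*(-1) + \frac{20548089}{46758244}*(-1) = -\frac{9}{4} (each basis 2-blade squares to minus the product of its generators' squares); cross terms between blades sharing an index anticommute and cancel. So B^2 = -\frac{9}{4}.
B^2 = -\frac{9}{4} — the negative square puts this in the circular regime; l = \frac{3}{2}, alpha*l = \frac{3 \pi}{4}, so exp(alpha B) = cos(\frac{3 \pi}{4}) + (sin(\frac{3 \pi}{4})/(\frac{3}{2}))*B = - \frac{\sqrt{2}}{2} + (\frac{\sqrt{2}}{3})*B.
Answer: - \frac{\sqrt{2}}{2} + \frac{21 \sqrt{2}}{263} e_{1} e_{2} + \frac{1509 \sqrt{2}}{3419} e_{1} e_{3} - \frac{1511 \sqrt{2}}{6838} e_{2} e_{3}


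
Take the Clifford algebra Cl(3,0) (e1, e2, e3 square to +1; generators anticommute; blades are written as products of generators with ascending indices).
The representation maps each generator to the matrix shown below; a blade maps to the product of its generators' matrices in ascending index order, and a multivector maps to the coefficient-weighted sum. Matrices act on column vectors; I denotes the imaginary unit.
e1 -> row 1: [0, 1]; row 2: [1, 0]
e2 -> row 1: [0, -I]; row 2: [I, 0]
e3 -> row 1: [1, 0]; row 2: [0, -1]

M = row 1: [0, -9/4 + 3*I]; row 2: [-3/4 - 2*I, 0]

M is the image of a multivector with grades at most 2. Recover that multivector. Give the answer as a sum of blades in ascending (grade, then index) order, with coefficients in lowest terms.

Method: 1, rho(e1), rho(e2), rho(e3) form a trace-orthogonal basis of the 2x2 complex matrices (tr(X Y) = 2 if X = Y, else 0), so M = m0*1 + m1*rho(e1) + m2*rho(e2) + m3*rho(e3) with m0 = tr(M)/2 = 0, m1 = tr(M rho(e1))/2 = -3/2 + I/2, m2 = tr(M rho(e2))/2 = -5/2 - 3*I/4, m3 = tr(M rho(e3))/2 = 0.
Multiplying table entries, the bivector images are rho(e1 e2) = I*rho(e3), rho(e1 e3) = -I*rho(e2), rho(e2 e3) = I*rho(e1); with real blade coefficients the real parts of m0..m3 are the coefficients of 1, e1, e2, e3 and the imaginary parts give the bivectors (e2 e3: Im m1, e1 e3: -Im m2, e1 e2: Im m3).
Answer: -3/2*e1 - 5/2*e2 + 3/4*e1 e3 + 1/2*e2 e3


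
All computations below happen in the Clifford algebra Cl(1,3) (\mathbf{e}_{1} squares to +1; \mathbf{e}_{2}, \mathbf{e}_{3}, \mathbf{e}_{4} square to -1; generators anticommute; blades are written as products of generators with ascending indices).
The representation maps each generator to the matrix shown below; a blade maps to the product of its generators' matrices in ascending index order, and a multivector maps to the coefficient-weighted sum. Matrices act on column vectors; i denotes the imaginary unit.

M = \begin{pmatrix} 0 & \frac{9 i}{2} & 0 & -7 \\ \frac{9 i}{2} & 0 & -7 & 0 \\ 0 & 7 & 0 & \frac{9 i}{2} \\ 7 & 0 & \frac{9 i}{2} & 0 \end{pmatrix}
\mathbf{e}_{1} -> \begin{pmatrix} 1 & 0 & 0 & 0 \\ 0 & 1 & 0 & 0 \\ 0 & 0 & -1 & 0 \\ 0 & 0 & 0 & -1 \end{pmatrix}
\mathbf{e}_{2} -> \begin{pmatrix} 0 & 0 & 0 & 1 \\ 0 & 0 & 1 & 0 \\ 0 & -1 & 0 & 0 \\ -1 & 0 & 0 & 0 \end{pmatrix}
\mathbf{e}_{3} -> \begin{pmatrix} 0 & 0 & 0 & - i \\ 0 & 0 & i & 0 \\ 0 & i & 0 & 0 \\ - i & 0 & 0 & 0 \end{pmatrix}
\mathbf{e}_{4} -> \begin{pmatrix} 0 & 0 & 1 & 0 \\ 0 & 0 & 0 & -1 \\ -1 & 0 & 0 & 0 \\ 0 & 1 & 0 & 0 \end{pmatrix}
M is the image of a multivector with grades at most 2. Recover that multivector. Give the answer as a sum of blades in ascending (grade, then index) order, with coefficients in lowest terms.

Method: the blade images are trace-orthogonal — tr(rho(e_A) rho(e_B)^-1) = 4 if A = B and 0 otherwise — and rho(e_A)^-1 = (e_A)^2 * rho(e_A) with (e_A)^2 = +1 or -1, so the coefficient of e_A in the preimage is (e_A)^2 * tr(M rho(e_A))/4.
Nonzero projections over blades of grade <= 2: e_{2}: (e_{2})^2 = -1, tr(M rho(e_{2})) = 28, coefficient -7; e_{3} e_{4}: (e_{3} e_{4})^2 = -1, tr(M rho(e_{3} e_{4})) = 18, coefficient -\frac{9}{2}. Every other blade of grade <= 2 projects to 0.
Answer: -7 e_{2} - \frac{9}{2} e_{3} e_{4}


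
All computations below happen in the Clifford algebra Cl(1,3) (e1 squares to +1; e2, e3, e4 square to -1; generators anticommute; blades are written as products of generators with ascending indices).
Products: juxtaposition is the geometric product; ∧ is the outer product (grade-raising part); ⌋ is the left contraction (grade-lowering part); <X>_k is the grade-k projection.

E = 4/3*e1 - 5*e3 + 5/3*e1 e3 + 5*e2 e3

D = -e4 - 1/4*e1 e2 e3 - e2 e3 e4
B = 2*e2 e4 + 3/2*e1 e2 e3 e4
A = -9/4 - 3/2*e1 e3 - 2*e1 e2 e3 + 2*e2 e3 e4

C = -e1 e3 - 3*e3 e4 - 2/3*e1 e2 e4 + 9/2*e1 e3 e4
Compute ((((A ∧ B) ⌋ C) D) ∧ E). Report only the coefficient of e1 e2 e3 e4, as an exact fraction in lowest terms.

step 1: -9/2*e2 e4 - 3/8*e1 e2 e3 e4
step 2: -3*e1
step 3: 3*e1 e4 + 3/4*e2 e3 + 3*e1 e2 e3 e4
step 4: e1 e2 e3 + 15*e1 e3 e4 + 15*e1 e2 e3 e4
Answer: 15


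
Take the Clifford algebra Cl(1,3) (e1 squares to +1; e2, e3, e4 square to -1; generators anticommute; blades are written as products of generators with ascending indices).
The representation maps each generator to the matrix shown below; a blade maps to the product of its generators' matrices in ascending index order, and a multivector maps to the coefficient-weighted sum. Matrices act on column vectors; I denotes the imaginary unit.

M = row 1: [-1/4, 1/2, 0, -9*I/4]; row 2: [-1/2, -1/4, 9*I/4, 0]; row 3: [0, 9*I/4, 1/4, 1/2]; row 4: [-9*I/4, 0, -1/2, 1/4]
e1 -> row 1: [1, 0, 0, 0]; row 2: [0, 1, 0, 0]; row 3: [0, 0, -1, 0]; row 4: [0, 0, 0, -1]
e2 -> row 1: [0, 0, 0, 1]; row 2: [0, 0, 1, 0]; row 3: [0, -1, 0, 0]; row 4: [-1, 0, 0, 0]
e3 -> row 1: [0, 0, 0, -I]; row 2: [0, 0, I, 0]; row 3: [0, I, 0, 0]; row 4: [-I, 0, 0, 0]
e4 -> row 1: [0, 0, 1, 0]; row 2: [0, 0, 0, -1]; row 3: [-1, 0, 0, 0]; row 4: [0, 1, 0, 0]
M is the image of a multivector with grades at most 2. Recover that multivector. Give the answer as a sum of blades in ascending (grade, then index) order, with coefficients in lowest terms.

Method: the blade images are trace-orthogonal — tr(rho(e_A) rho(e_B)^-1) = 4 if A = B and 0 otherwise — and rho(e_A)^-1 = (e_A)^2 * rho(e_A) with (e_A)^2 = +1 or -1, so the coefficient of e_A in the preimage is (e_A)^2 * tr(M rho(e_A))/4.
Nonzero projections over blades of grade <= 2: e1: (e1)^2 = +1, tr(M rho(e1)) = -1, coefficient -1/4; e3: (e3)^2 = -1, tr(M rho(e3)) = -9, coefficient 9/4; e2 e4: (e2 e4)^2 = -1, tr(M rho(e2 e4)) = -2, coefficient 1/2. Every other blade of grade <= 2 projects to 0.
Answer: -1/4*e1 + 9/4*e3 + 1/2*e2 e4


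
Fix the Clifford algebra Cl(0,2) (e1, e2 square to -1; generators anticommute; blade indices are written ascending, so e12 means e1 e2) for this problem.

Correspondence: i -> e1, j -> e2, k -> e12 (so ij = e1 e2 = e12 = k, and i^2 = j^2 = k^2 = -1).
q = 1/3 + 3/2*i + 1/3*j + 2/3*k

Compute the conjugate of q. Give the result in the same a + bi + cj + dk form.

In blades: q = 1/3 + 3/2*e1 + 1/3*e2 + 2/3*e12.
Conjugation here is Clifford conjugation: the scalar is fixed and the grade-1 and grade-2 blades all flip sign, giving 1/3 - 3/2*e1 - 1/3*e2 - 2/3*e12; translating back:
Answer: 1/3 - 3/2*i - 1/3*j - 2/3*k


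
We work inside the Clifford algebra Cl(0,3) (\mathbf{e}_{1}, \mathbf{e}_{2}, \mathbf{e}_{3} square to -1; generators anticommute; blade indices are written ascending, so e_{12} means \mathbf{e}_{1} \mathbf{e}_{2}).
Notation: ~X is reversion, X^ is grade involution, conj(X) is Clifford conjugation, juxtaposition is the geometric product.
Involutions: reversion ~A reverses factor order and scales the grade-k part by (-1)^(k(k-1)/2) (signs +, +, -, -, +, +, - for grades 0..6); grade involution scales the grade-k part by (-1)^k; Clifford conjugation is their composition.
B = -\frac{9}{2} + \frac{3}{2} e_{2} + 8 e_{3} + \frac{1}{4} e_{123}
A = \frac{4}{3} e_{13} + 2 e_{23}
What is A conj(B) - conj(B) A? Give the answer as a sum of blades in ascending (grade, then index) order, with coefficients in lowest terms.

first term: \frac{61}{6} e_{1} + \frac{49}{3} e_{2} - 3 e_{3} - 6 e_{13} - 9 e_{23} + 2 e_{123}
second term: -\frac{67}{6} e_{1} - \frac{47}{3} e_{2} + 3 e_{3} - 6 e_{13} - 9 e_{23} + 2 e_{123}
Answer: \frac{64}{3} e_{1} + 32 e_{2} - 6 e_{3}


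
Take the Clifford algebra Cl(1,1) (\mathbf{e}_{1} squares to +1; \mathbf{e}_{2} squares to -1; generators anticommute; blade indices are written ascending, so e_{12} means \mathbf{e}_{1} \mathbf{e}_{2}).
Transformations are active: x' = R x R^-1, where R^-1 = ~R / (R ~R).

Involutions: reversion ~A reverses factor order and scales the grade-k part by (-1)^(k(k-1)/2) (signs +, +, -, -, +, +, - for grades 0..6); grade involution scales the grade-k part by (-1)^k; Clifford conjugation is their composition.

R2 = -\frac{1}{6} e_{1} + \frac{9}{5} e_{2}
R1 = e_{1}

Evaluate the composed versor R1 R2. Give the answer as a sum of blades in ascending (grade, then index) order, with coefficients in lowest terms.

Distribute over the terms of R1 (each basis-blade product reordered to ascending indices, repeated generators contracted through their squares):
(e_{1}) R2 = -\frac{1}{6} + \frac{9}{5} e_{12}
Answer: -\frac{1}{6} + \frac{9}{5} e_{12}


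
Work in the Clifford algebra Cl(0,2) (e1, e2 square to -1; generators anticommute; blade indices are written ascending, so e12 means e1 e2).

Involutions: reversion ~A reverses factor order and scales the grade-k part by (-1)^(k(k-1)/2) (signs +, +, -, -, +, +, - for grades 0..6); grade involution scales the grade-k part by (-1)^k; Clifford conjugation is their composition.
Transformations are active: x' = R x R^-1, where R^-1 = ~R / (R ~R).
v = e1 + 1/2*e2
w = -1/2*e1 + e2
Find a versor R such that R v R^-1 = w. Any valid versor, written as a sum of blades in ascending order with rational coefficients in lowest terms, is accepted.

The midline construction: v and w both square to -5/4, so reflecting in their sum 1/2*e1 + 3/2*e2 exchanges them.
Answer: 1/2*e1 + 3/2*e2


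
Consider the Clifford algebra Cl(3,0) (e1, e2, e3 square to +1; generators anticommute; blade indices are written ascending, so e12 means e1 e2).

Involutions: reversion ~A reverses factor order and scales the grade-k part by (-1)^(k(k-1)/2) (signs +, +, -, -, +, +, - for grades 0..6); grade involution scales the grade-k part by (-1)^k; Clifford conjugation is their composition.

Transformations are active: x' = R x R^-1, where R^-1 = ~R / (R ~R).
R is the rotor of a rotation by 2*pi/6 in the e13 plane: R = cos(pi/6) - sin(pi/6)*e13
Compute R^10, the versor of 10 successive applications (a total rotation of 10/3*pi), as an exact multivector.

The rotor phase is half the rotation angle and phases add under composition, so 10 steps in the e13 plane accumulate phase 10*(pi/6) = 5*pi/3: R^10 = cos(5*pi/3) - sin(5*pi/3)*e13.
cos(5*pi/3) = 1/2 and sin(5*pi/3) = -sqrt(3)/2, so R^10 = 1/2 + sqrt(3)/2*e13. The net rotation is 4/3*pi (after discarding 1 full turn, each of which contributes a factor -1 to the rotor); the rotor keeps the half-angle phase exactly.
Answer: 1/2 + sqrt(3)/2*e13


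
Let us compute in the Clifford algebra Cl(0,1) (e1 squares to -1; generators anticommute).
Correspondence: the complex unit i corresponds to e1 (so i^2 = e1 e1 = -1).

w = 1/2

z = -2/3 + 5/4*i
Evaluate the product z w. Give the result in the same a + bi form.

In blades: z = -2/3 + 5/4*e1, w = 1/2.
Distribute z over w term by term (generator squares from the signature, products reordered to ascending indices): (-2/3)*w = -1/3; (5/4*e1)*w = 5/8*e1.
Sum: -1/3 + 5/8*e1; translating back through the correspondence:
Answer: -1/3 + 5/8*i


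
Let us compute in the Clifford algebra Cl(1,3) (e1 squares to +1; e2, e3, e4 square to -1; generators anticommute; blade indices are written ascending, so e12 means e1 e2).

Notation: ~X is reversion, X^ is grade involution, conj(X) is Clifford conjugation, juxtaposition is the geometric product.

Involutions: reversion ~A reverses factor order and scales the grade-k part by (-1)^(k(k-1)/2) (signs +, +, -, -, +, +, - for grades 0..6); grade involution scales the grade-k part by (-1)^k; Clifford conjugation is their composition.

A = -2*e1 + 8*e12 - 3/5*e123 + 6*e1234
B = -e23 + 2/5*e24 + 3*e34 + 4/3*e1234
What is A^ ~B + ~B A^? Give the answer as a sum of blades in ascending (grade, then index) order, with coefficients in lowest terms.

first term: -8 - 3/5*e1 - 4/5*e4 + 18*e12 - 52/5*e13 - 14/5*e14 + 32/3*e34 + 2*e123 + e124 - 156/25*e134 + 8/3*e234 - 24*e1234
second term: -8 - 3/5*e1 + 4/5*e4 + 18*e12 + 28/5*e13 - 46/5*e14 + 32/3*e34 + 2*e123 - 13/5*e124 - 144/25*e134 - 8/3*e234 - 24*e1234
Answer: -16 - 6/5*e1 + 36*e12 - 24/5*e13 - 12*e14 + 64/3*e34 + 4*e123 - 8/5*e124 - 12*e134 - 48*e1234


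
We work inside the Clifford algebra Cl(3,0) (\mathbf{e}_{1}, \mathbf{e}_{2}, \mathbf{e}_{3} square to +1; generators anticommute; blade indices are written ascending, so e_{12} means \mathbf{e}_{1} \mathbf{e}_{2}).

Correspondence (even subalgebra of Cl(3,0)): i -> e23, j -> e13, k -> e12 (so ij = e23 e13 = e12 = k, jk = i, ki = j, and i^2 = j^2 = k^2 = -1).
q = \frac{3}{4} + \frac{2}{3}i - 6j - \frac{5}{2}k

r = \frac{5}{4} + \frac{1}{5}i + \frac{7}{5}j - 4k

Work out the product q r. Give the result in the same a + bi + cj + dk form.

In blades: q = \frac{3}{4} - \frac{5}{2} e_{12} - 6 e_{13} + \frac{2}{3} e_{23}, r = \frac{5}{4} - 4 e_{12} + \frac{7}{5} e_{13} + \frac{1}{5} e_{23}.
Distribute q over r term by term (generator squares from the signature, products reordered to ascending indices): (\frac{3}{4})*r = \frac{15}{16} - 3 e_{12} + \frac{21}{20} e_{13} + \frac{3}{20} e_{23}; (-\frac{5}{2} e_{12})*r = -10 - \frac{25}{8} e_{12} - \frac{1}{2} e_{13} + \frac{7}{2} e_{23}; (-6 e_{13})*r = \frac{42}{5} + \frac{6}{5} e_{12} - \frac{15}{2} e_{13} + 24 e_{23}; (\frac{2}{3} e_{23})*r = -\frac{2}{15} + \frac{14}{15} e_{12} + \frac{8}{3} e_{13} + \frac{5}{6} e_{23}.
Sum: -\frac{191}{240} - \frac{479}{120} e_{12} - \frac{257}{60} e_{13} + \frac{1709}{60} e_{23}; translating back through the correspondence:
Answer: -\frac{191}{240} + \frac{1709}{60}i - \frac{257}{60}j - \frac{479}{120}k


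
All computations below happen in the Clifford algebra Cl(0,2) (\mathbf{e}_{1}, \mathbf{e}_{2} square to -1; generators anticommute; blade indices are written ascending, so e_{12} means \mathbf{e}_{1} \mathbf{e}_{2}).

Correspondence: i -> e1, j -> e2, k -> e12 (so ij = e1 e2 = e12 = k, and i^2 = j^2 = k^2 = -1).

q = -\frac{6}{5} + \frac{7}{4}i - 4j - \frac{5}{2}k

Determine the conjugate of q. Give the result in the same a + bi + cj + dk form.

In blades: q = -\frac{6}{5} + \frac{7}{4} e_{1} - 4 e_{2} - \frac{5}{2} e_{12}.
Conjugation here is Clifford conjugation: the scalar is fixed and the grade-1 and grade-2 blades all flip sign, giving -\frac{6}{5} - \frac{7}{4} e_{1} + 4 e_{2} + \frac{5}{2} e_{12}; translating back:
Answer: -\frac{6}{5} - \frac{7}{4}i + 4j + \frac{5}{2}k


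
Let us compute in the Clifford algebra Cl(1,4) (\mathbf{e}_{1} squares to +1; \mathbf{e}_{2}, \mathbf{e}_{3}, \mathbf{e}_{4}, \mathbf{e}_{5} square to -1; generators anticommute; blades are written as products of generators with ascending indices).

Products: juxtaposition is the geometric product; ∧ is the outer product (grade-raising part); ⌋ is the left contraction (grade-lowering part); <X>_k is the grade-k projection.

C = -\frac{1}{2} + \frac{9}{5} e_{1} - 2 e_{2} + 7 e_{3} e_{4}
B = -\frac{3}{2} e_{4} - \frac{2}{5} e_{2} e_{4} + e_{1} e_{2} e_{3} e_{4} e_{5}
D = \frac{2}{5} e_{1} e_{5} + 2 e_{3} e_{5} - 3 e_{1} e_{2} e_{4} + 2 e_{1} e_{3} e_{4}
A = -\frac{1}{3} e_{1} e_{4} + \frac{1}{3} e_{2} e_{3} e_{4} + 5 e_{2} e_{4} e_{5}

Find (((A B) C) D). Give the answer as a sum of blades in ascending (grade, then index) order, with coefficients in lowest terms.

step 1: -\frac{1}{2} e_{1} - \frac{2}{15} e_{3} + 2 e_{5} + \frac{2}{15} e_{1} e_{2} - 5 e_{1} e_{3} - \frac{1}{3} e_{1} e_{5} + \frac{1}{2} e_{2} e_{3} - \frac{15}{2} e_{2} e_{5} - \frac{1}{3} e_{2} e_{3} e_{5}
step 2: -\frac{9}{10} + \frac{31}{60} e_{1} - \frac{6}{25} e_{2} + \frac{121}{15} e_{3} + \frac{14}{15} e_{4} + \frac{73}{5} e_{5} + \frac{14}{15} e_{1} e_{2} + \frac{137}{50} e_{1} e_{3} + 35 e_{1} e_{4} - \frac{103}{30} e_{1} e_{5} - \frac{31}{60} e_{2} e_{3} - \frac{7}{2} e_{2} e_{4} + \frac{31}{4} e_{2} e_{5} - \frac{2}{3} e_{3} e_{5} - \frac{91}{10} e_{1} e_{2} e_{3} - \frac{85}{6} e_{1} e_{2} e_{5} - \frac{7}{2} e_{1} e_{3} e_{4} + \frac{1}{6} e_{2} e_{3} e_{5} + \frac{7}{3} e_{2} e_{4} e_{5} + 14 e_{3} e_{4} e_{5} + \frac{14}{15} e_{1} e_{2} e_{3} e_{4} + \frac{3}{5} e_{1} e_{2} e_{3} e_{5} - \frac{7}{3} e_{1} e_{3} e_{4} e_{5} - \frac{105}{2} e_{2} e_{3} e_{4} e_{5}
step 3: \frac{174}{25} - \frac{233}{50} e_{1} + \frac{561}{5} e_{2} - 38 e_{3} + \frac{767}{25} e_{4} - \frac{3089}{150} e_{5} - \frac{3}{2} e_{1} e_{2} - \frac{127}{15} e_{1} e_{3} + \frac{914}{75} e_{1} e_{4} + \frac{379}{25} e_{1} e_{5} + \frac{131}{25} e_{2} e_{3} - \frac{1767}{20} e_{2} e_{4} + \frac{33}{50} e_{2} e_{5} + \frac{137}{5} e_{3} e_{4} - \frac{362}{125} e_{3} e_{5} - \frac{113}{2} e_{4} e_{5} - \frac{529}{15} e_{1} e_{2} e_{3} + \frac{14}{3} e_{1} e_{2} e_{4} + \frac{15412}{125} e_{1} e_{2} e_{5} + \frac{107}{20} e_{1} e_{3} e_{4} + \frac{11648}{75} e_{1} e_{3} e_{5} + \frac{1721}{100} e_{1} e_{4} e_{5} - \frac{2213}{150} e_{2} e_{3} e_{4} + \frac{72}{25} e_{2} e_{3} e_{5} - \frac{91}{10} e_{2} e_{4} e_{5} + \frac{27}{5} e_{3} e_{4} e_{5} - \frac{68}{25} e_{1} e_{2} e_{3} e_{4} - \frac{6751}{150} e_{1} e_{2} e_{3} e_{5} + \frac{223}{5} e_{1} e_{2} e_{4} e_{5} - \frac{987}{10} e_{1} e_{3} e_{4} e_{5} - \frac{1628}{75} e_{2} e_{3} e_{4} e_{5} + \frac{27}{2} e_{1} e_{2} e_{3} e_{4} e_{5}
Answer: \frac{174}{25} - \frac{233}{50} e_{1} + \frac{561}{5} e_{2} - 38 e_{3} + \frac{767}{25} e_{4} - \frac{3089}{150} e_{5} - \frac{3}{2} e_{1} e_{2} - \frac{127}{15} e_{1} e_{3} + \frac{914}{75} e_{1} e_{4} + \frac{379}{25} e_{1} e_{5} + \frac{131}{25} e_{2} e_{3} - \frac{1767}{20} e_{2} e_{4} + \frac{33}{50} e_{2} e_{5} + \frac{137}{5} e_{3} e_{4} - \frac{362}{125} e_{3} e_{5} - \frac{113}{2} e_{4} e_{5} - \frac{529}{15} e_{1} e_{2} e_{3} + \frac{14}{3} e_{1} e_{2} e_{4} + \frac{15412}{125} e_{1} e_{2} e_{5} + \frac{107}{20} e_{1} e_{3} e_{4} + \frac{11648}{75} e_{1} e_{3} e_{5} + \frac{1721}{100} e_{1} e_{4} e_{5} - \frac{2213}{150} e_{2} e_{3} e_{4} + \frac{72}{25} e_{2} e_{3} e_{5} - \frac{91}{10} e_{2} e_{4} e_{5} + \frac{27}{5} e_{3} e_{4} e_{5} - \frac{68}{25} e_{1} e_{2} e_{3} e_{4} - \frac{6751}{150} e_{1} e_{2} e_{3} e_{5} + \frac{223}{5} e_{1} e_{2} e_{4} e_{5} - \frac{987}{10} e_{1} e_{3} e_{4} e_{5} - \frac{1628}{75} e_{2} e_{3} e_{4} e_{5} + \frac{27}{2} e_{1} e_{2} e_{3} e_{4} e_{5}


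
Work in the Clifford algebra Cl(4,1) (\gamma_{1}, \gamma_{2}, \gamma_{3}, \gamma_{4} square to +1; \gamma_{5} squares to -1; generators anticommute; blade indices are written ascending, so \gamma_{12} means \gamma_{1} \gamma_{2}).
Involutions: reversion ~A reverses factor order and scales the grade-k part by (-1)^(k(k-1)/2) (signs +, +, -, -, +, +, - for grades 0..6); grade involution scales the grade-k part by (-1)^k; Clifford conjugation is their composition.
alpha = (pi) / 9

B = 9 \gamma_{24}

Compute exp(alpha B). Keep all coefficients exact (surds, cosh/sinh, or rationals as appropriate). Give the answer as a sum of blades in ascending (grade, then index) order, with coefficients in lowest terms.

B^2 = (9)^2*(\gamma_{24})^2 = 81*(-1) = -81 (a basis 2-blade squares to minus the product of its generators' squares).
B^2 = -81 — circular case — the even/odd split gives cos and sin: l = 9, alpha*l = \pi, so exp(alpha B) = cos(\pi) + (sin(\pi)/9)*B = -1 + (0)*B.
Answer: -1


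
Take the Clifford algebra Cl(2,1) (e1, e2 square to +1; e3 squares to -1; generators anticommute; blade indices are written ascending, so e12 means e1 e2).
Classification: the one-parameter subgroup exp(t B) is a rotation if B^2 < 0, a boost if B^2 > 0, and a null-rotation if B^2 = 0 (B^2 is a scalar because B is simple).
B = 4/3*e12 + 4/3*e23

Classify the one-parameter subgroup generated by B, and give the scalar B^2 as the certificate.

B^2 term by term: the squares give (4/3)^2*(e12)^2 + (4/3)^2*(e23)^2 = 16/9*(-1) + 16/9*(+1) = 0 (each basis 2-blade squares to minus the product of its generators' squares); cross terms between blades sharing an index anticommute and cancel. So B^2 = 0.
Answer: null-rotation, certificate B^2 = 0. Key observation: B^2 = 0 is a conjugation invariant, so its sign decides the class regardless of the surface form of B.


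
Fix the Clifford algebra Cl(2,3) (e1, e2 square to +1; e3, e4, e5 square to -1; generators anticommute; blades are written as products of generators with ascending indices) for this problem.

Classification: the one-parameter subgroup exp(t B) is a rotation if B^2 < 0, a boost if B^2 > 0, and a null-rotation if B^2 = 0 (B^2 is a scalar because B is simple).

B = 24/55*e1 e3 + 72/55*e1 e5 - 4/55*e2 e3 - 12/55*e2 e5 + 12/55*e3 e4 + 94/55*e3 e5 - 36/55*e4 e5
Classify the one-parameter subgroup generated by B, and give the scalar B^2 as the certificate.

B^2 term by term: the squares give (24/55)^2*(e1 e3)^2 + (72/55)^2*(e1 e5)^2 + (-4/55)^2*(e2 e3)^2 + (-12/55)^2*(e2 e5)^2 + (12/55)^2*(e3 e4)^2 + (94/55)^2*(e3 e5)^2 + (-36/55)^2*(e4 e5)^2 = 576/3025*(+1) + 5184/3025*(+1) + 16/3025*(+1) + 144/3025*(+1) + 144/3025*(-1) + 8836/3025*(-1) + 1296/3025*(-1) = -36/25 (each basis 2-blade squares to minus the product of its generators' squares); cross terms between blades sharing an index anticommute and cancel; the commuting (index-disjoint) pairs give grade-4 terms 2*c*c'*(blade product), which cancel blade by blade — e1 e2 e3 e5: 576/3025 - 576/3025 = 0; e1 e3 e4 e5: -1728/3025 + 1728/3025 = 0; e2 e3 e4 e5: 288/3025 - 288/3025 = 0 — confirming B is simple. So B^2 = -36/25.
Answer: rotation, certificate B^2 = -36/25. Why this suffices: the scalar -36/25 survives any versor conjugation, so its sign alone determines the class however B is presented.


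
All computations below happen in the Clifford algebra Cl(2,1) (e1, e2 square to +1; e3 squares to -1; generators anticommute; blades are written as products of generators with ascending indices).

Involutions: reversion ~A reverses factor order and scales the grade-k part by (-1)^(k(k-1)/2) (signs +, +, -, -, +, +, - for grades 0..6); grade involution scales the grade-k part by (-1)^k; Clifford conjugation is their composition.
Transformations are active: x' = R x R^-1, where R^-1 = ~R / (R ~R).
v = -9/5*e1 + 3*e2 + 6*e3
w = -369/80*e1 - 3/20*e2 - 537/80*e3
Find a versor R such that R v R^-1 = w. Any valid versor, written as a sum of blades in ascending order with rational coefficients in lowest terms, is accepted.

Reasoning: v^2 = w^2 = -594/25 since conjugation preserves the quadratic form; R = v + w = -513/80*e1 + 57/20*e2 - 57/80*e3 is then valid when invertible, keeping its own part and reversing (v - w)/2.
Answer: -513/80*e1 + 57/20*e2 - 57/80*e3


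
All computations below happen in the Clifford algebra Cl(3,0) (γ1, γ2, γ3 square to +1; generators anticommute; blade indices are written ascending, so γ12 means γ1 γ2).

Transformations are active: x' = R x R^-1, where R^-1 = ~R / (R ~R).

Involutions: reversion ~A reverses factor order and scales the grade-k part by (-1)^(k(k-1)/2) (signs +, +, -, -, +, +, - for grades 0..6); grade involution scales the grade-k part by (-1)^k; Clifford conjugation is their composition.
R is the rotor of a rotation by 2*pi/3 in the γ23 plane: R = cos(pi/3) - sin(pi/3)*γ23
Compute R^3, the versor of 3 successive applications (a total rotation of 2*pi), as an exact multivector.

Because a rotor carries half the rotation angle, composing 3 copies of this γ23-plane rotor multiplies the phase: 3*(pi/3) = pi, hence R^3 = cos(pi) - sin(pi)*γ23.
cos(pi) = -1 and sin(pi) = 0, so R^3 = -1. The total rotation 2*pi is 1 full turn, so every vector returns to itself, yet the rotor is -1, on the OTHER sheet of the double cover (an odd number of 2*pi turns).
Answer: -1


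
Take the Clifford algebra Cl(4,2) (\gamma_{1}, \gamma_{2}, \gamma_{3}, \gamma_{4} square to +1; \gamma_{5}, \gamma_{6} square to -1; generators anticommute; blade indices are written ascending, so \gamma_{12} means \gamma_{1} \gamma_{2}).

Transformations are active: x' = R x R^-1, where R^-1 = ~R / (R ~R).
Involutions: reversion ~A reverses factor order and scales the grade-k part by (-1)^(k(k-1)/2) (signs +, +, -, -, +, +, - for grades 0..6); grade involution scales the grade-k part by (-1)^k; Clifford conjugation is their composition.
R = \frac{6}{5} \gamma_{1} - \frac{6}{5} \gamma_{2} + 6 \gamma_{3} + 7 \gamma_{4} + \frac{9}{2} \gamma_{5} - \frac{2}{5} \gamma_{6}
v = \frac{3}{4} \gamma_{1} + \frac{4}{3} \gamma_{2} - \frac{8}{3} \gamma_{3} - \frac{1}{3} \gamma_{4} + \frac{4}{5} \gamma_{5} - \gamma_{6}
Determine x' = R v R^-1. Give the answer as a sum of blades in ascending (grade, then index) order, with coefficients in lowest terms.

~R = \frac{6}{5} \gamma_{1} - \frac{6}{5} \gamma_{2} + 6 \gamma_{3} + 7 \gamma_{4} + \frac{9}{2} \gamma_{5} - \frac{2}{5} \gamma_{6}, and R ~R = \frac{6747}{100}, so R^-1 = ~R / (\frac{6747}{100}).
R v = -\frac{691}{30} + \frac{5}{2} \gamma_{12} - \frac{77}{10} \gamma_{13} - \frac{113}{20} \gamma_{14} - \frac{483}{200} \gamma_{15} - \frac{9}{10} \gamma_{16} - \frac{24}{5} \gamma_{23} - \frac{134}{15} \gamma_{24} - \frac{174}{25} \gamma_{25} + \frac{26}{15} \gamma_{26} + \frac{50}{3} \gamma_{34} + \frac{84}{5} \gamma_{35} - \frac{106}{15} \gamma_{36} + \frac{71}{10} \gamma_{45} - \frac{107}{15} \gamma_{46} - \frac{209}{50} \gamma_{56}
Answer: -\frac{42353}{26988} \gamma_{1} - \frac{1156}{2249} \gamma_{2} - \frac{3216}{2249} \gamma_{3} - \frac{89993}{20241} \gamma_{4} - \frac{43546}{11245} \gamma_{5} + \frac{25769}{20241} \gamma_{6}


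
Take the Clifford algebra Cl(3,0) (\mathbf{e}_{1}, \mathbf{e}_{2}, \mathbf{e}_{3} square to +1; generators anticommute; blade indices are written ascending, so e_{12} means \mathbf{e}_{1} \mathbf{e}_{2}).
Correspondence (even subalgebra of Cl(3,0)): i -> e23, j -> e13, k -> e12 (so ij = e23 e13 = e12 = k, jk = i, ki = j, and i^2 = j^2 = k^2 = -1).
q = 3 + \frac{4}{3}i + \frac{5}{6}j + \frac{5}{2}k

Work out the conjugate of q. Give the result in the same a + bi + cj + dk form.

In blades: q = 3 + \frac{5}{2} e_{12} + \frac{5}{6} e_{13} + \frac{4}{3} e_{23}.
Quaternion conjugation is reversion on the even subalgebra: the scalar is fixed and every grade-2 blade flips sign, giving 3 - \frac{5}{2} e_{12} - \frac{5}{6} e_{13} - \frac{4}{3} e_{23}; translating back:
Answer: 3 - \frac{4}{3}i - \frac{5}{6}j - \frac{5}{2}k


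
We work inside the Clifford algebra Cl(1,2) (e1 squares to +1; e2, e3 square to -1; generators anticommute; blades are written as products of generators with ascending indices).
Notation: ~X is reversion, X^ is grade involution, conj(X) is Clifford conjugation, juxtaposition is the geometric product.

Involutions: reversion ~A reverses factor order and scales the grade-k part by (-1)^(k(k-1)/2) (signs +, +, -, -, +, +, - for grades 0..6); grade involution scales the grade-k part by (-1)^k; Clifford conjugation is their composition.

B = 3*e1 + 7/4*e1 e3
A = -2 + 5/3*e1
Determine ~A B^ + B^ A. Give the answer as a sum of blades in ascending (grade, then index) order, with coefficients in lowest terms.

first term: -5 + 6*e1 + 35/12*e3 - 7/2*e1 e3
second term: -5 + 6*e1 - 35/12*e3 - 7/2*e1 e3
Answer: -10 + 12*e1 - 7*e1 e3


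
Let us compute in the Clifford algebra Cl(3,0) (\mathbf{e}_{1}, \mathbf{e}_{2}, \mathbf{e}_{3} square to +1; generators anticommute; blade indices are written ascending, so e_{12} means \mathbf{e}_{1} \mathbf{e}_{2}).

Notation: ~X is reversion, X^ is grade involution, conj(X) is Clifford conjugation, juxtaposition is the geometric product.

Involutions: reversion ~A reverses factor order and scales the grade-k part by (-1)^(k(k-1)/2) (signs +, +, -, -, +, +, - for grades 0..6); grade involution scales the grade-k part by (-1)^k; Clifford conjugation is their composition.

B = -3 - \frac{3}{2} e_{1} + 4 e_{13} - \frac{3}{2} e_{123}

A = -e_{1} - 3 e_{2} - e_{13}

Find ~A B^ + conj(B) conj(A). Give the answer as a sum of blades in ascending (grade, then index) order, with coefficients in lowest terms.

first term: -\frac{11}{2} + 3 e_{1} + \frac{21}{2} e_{2} - \frac{11}{2} e_{3} + \frac{9}{2} e_{12} + \frac{3}{2} e_{13} - \frac{3}{2} e_{23} + 12 e_{123}
second term: \frac{11}{2} - 3 e_{1} - \frac{21}{2} e_{2} + \frac{11}{2} e_{3} + \frac{9}{2} e_{12} + \frac{3}{2} e_{13} - \frac{3}{2} e_{23} + 12 e_{123}
Answer: 9 e_{12} + 3 e_{13} - 3 e_{23} + 24 e_{123}


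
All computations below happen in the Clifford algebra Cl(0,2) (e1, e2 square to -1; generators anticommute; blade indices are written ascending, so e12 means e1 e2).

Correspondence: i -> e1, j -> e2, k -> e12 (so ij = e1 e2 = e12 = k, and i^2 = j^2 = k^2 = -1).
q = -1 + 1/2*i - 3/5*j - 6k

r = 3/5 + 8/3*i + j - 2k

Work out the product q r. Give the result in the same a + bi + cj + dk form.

In blades: q = -1 + 1/2*e1 - 3/5*e2 - 6*e12, r = 3/5 + 8/3*e1 + e2 - 2*e12.
Distribute q over r term by term (generator squares from the signature, products reordered to ascending indices): (-1)*r = -3/5 - 8/3*e1 - e2 + 2*e12; (1/2*e1)*r = -4/3 + 3/10*e1 + e2 + 1/2*e12; (-3/5*e2)*r = 3/5 + 6/5*e1 - 9/25*e2 + 8/5*e12; (-6*e12)*r = -12 + 6*e1 - 16*e2 - 18/5*e12.
Sum: -40/3 + 29/6*e1 - 409/25*e2 + 1/2*e12; translating back through the correspondence:
Answer: -40/3 + 29/6*i - 409/25*j + 1/2*k


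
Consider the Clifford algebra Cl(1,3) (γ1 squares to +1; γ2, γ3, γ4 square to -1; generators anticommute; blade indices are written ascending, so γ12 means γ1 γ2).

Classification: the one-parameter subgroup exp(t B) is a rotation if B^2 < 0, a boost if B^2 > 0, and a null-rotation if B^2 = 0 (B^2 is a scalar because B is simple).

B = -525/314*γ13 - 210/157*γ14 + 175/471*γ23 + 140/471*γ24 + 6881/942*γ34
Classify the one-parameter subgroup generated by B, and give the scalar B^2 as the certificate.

B^2 term by term: the squares give (-525/314)^2*(γ13)^2 + (-210/157)^2*(γ14)^2 + (175/471)^2*(γ23)^2 + (140/471)^2*(γ24)^2 + (6881/942)^2*(γ34)^2 = 275625/98596*(+1) + 44100/24649*(+1) + 30625/221841*(-1) + 19600/221841*(-1) + 47348161/887364*(-1) = -49 (each basis 2-blade squares to minus the product of its generators' squares); cross terms between blades sharing an index anticommute and cancel; the commuting (index-disjoint) pairs give grade-4 terms 2*c*c'*(blade product), which cancel blade by blade — γ1234: 24500/24649 - 24500/24649 = 0 — confirming B is simple. So B^2 = -49.
Answer: rotation, certificate B^2 = -49. Key observation: B^2 = -49 is a conjugation invariant, so its sign decides the class regardless of the surface form of B.


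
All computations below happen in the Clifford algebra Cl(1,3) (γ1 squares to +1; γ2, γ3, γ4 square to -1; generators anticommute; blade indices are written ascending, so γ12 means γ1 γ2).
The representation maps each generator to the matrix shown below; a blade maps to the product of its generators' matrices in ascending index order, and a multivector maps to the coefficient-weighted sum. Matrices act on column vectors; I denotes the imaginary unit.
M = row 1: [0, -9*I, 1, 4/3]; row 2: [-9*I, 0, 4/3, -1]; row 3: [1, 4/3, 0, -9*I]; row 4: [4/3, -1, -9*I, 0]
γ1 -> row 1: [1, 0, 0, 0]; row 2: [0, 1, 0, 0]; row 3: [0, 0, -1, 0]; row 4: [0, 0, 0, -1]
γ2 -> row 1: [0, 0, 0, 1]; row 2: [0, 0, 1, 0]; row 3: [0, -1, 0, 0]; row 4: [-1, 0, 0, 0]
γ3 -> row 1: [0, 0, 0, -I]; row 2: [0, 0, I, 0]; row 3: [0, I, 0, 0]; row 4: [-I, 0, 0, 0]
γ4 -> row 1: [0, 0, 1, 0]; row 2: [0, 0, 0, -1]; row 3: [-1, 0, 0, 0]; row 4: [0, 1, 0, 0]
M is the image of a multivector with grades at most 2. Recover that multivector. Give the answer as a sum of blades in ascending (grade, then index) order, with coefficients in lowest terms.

Method: the blade images are trace-orthogonal — tr(rho(e_A) rho(e_B)^-1) = 4 if A = B and 0 otherwise — and rho(e_A)^-1 = (e_A)^2 * rho(e_A) with (e_A)^2 = +1 or -1, so the coefficient of e_A in the preimage is (e_A)^2 * tr(M rho(e_A))/4.
Nonzero projections over blades of grade <= 2: γ12: (γ12)^2 = +1, tr(M rho(γ12)) = 16/3, coefficient 4/3; γ14: (γ14)^2 = +1, tr(M rho(γ14)) = 4, coefficient 1; γ34: (γ34)^2 = -1, tr(M rho(γ34)) = -36, coefficient 9. Every other blade of grade <= 2 projects to 0.
Answer: 4/3*γ12 + γ14 + 9*γ34


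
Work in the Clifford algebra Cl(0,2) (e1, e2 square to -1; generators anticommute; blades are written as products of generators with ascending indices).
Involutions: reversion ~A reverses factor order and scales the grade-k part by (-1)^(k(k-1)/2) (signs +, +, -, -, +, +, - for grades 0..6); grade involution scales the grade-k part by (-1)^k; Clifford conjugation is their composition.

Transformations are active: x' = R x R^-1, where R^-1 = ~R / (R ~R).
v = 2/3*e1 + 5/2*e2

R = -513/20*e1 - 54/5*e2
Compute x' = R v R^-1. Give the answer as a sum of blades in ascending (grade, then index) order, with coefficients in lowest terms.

~R = -513/20*e1 - 54/5*e2, and R ~R = -12393/16, so R^-1 = ~R / (-12393/16).
R v = 441/10 - 2277/40*e1 e2
Answer: 958/425*e1 - 3239/2550*e2


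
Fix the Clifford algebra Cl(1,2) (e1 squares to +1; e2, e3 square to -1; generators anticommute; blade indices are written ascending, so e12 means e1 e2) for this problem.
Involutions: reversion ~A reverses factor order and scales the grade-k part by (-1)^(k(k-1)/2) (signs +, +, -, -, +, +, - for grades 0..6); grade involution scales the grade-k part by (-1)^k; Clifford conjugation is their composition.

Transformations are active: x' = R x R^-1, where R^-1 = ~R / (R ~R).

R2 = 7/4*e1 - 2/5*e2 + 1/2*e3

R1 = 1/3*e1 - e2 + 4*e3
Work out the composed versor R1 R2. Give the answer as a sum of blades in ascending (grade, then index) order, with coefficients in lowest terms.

Distribute over the terms of R1 (each basis-blade product reordered to ascending indices, repeated generators contracted through their squares):
(1/3*e1) R2 = 7/12 - 2/15*e12 + 1/6*e13
(-e2) R2 = -2/5 + 7/4*e12 - 1/2*e23
(4*e3) R2 = -2 - 7*e13 + 8/5*e23
Summing the partial products and collecting blades:
Answer: -109/60 + 97/60*e12 - 41/6*e13 + 11/10*e23


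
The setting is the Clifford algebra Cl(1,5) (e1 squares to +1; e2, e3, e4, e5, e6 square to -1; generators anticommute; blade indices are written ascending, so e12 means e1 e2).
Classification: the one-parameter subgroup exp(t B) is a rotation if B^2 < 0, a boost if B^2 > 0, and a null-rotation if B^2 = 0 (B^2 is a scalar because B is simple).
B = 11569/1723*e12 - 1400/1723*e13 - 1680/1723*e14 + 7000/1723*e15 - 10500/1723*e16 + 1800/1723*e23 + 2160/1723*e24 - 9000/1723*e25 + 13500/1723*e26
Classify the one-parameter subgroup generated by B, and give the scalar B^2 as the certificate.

B^2 term by term: the squares give (11569/1723)^2*(e12)^2 + (-1400/1723)^2*(e13)^2 + (-1680/1723)^2*(e14)^2 + (7000/1723)^2*(e15)^2 + (-10500/1723)^2*(e16)^2 + (1800/1723)^2*(e23)^2 + (2160/1723)^2*(e24)^2 + (-9000/1723)^2*(e25)^2 + (13500/1723)^2*(e26)^2 = 133841761/2968729*(+1) + 1960000/2968729*(+1) + 2822400/2968729*(+1) + 49000000/2968729*(+1) + 110250000/2968729*(+1) + 3240000/2968729*(-1) + 4665600/2968729*(-1) + 81000000/2968729*(-1) + 182250000/2968729*(-1) = 9 (each basis 2-blade squares to minus the product of its generators' squares); cross terms between blades sharing an index anticommute and cancel; the commuting (index-disjoint) pairs give grade-4 terms 2*c*c'*(blade product), which cancel blade by blade — e1234: 6048000/2968729 - 6048000/2968729 = 0; e1235: -25200000/2968729 + 25200000/2968729 = 0; e1236: 37800000/2968729 - 37800000/2968729 = 0; e1245: -30240000/2968729 + 30240000/2968729 = 0; e1246: 45360000/2968729 - 45360000/2968729 = 0; e1256: -189000000/2968729 + 189000000/2968729 = 0 — confirming B is simple. So B^2 = 9.
Answer: boost, certificate B^2 = 9. No conjugation can change B^2 = 9; the sign gives the class.


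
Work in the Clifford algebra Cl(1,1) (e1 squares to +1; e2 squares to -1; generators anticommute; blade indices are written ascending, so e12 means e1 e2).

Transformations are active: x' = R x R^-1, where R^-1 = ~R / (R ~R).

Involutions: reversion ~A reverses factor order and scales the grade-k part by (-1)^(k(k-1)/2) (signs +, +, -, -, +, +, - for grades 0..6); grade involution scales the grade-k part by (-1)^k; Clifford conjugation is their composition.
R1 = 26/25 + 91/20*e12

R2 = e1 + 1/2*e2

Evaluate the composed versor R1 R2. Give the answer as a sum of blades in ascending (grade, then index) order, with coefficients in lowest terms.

Distribute over the terms of R1 (each basis-blade product reordered to ascending indices, repeated generators contracted through their squares):
(26/25) R2 = 26/25*e1 + 13/25*e2
(91/20*e12) R2 = -91/40*e1 - 91/20*e2
Summing the partial products and collecting blades:
Answer: -247/200*e1 - 403/100*e2


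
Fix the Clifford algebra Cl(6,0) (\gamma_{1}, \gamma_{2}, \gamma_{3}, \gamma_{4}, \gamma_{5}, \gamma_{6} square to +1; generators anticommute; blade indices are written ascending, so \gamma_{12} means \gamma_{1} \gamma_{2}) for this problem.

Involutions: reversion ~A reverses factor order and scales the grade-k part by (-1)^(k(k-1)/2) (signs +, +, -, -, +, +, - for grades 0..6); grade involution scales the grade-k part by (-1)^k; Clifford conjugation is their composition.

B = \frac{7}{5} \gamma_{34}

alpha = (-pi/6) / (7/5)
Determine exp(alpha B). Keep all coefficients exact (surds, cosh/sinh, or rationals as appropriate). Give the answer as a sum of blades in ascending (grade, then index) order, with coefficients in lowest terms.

B^2 = (\frac{7}{5})^2*(\gamma_{34})^2 = \frac{49}{25}*(-1) = -\frac{49}{25} (a basis 2-blade squares to minus the product of its generators' squares).
B^2 = -\frac{49}{25} — a negative square means the series sums to a rotation: l = \frac{7}{5}, alpha*l = - \frac{\pi}{6}, so exp(alpha B) = cos(- \frac{\pi}{6}) + (sin(- \frac{\pi}{6})/(\frac{7}{5}))*B = \frac{\sqrt{3}}{2} + (- \frac{5}{14})*B.
Answer: \frac{\sqrt{3}}{2} - \frac{1}{2} \gamma_{34}


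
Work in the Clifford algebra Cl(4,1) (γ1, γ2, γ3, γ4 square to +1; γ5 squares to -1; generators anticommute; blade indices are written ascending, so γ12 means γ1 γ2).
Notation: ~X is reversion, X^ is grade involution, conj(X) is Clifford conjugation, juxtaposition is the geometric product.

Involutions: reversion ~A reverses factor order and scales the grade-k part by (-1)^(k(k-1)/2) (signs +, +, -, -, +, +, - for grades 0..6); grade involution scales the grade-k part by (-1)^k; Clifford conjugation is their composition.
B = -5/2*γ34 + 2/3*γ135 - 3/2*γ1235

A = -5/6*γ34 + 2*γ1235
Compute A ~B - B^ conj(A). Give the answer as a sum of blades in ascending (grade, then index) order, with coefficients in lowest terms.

first term: 61/12 + 4/3*γ2 - 5/9*γ145 + 15/4*γ1245
second term: 61/12 - 4/3*γ2 - 5/9*γ145 + 15/4*γ1245
Answer: 8/3*γ2
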